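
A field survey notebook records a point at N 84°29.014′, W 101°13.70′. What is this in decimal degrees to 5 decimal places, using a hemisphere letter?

84.48357° N, 101.22833° W

φ: 84 + 29.014/60 = 84.483567
λ: 13.7′ = 0.228333°; total 101.228333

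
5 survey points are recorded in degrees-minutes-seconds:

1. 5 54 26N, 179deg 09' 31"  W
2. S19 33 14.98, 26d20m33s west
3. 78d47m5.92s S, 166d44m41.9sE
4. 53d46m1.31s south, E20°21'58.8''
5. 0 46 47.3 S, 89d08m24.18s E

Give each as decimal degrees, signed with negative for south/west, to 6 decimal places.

Point 1:
  φ: 5° + 54/60 + 26/3600 = 5 + 0.900000 + 0.007222 = 5.9072222
  N → positive
  Lon: 179° + 9/60 + 31/3600 = 179 + 0.150000 + 0.008611 = 179.1586111
  W ⇒ negate
Point 2:
  Lat: 33′ + 14.98″ = 33.24967′; 19 + 33.24967/60 = 19.5541611
  S ⇒ negate
  Longitude: 26° + 20/60 + 33/3600 = 26 + 0.333333 + 0.009167 = 26.3425000
  W → negative
Point 3:
  Lat: 78° + 47/60 + 5.92/3600 = 78 + 0.783333 + 0.001644 = 78.7849778
  S → negative
  Lon: 166 + 44/60 + 41.9/3600 = 166.7449722
  E ⇒ keep positive
Point 4:
  Lat: 53 + 46/60 + 1.31/3600 = 53.7670306
  S ⇒ negate
  Lon: 20° + 21/60 + 58.8/3600 = 20 + 0.350000 + 0.016333 = 20.3663333
  E → positive
Point 5:
  Lat: 0 + 46/60 + 47.3/3600 = 0.7798056
  S ⇒ negate
  Longitude: 8′ + 24.18″ = 8.40300′; 89 + 8.40300/60 = 89.1400500
  E ⇒ keep positive

1. 5.907222, -179.158611
2. -19.554161, -26.342500
3. -78.784978, 166.744972
4. -53.767031, 20.366333
5. -0.779806, 89.140050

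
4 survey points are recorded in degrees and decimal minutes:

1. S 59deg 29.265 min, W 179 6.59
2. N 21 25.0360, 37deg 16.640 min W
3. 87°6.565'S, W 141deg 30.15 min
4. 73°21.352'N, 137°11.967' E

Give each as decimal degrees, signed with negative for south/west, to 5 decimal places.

Point 1:
  Lat: 59 + 29.265/60 = 59.487750
  hemisphere S, so the sign is −
  Lon: 179 + 6.59/60 = 179.109833
  W → negative
Point 2:
  Latitude: 21 + 25.036/60 = 21.417267
  N ⇒ keep positive
  Lon: 37 + 16.64/60 = 37.277333
  W ⇒ negate
Point 3:
  φ: 6.565′ = 0.109417°; total 87.109417
  S ⇒ negate
  Longitude: 141 + 30.15/60 = 141.502500
  W ⇒ negate
Point 4:
  φ: 21.352′ = 0.355867°; total 73.355867
  N → positive
  Lon: 11.967′ = 0.199450°; total 137.199450
  E → positive

1. -59.48775, -179.10983
2. 21.41727, -37.27733
3. -87.10942, -141.50250
4. 73.35587, 137.19945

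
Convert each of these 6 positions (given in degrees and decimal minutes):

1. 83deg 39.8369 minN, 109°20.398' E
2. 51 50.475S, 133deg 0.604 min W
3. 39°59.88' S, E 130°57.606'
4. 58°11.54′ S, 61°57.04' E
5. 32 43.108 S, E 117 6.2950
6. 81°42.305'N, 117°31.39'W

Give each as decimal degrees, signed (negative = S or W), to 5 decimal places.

Point 1:
  φ: 83 + 39.8369/60 = 83.663948
  N → positive
  Longitude: 20.398′ = 0.339967°; total 109.339967
  E ⇒ keep positive
Point 2:
  φ: 51 + 50.475/60 = 51.841250
  S ⇒ negate
  Longitude: 0.604′ = 0.010067°; total 133.010067
  W ⇒ negate
Point 3:
  Lat: 59.88′ = 0.998000°; total 39.998000
  S → negative
  Lon: 130 + 57.606/60 = 130.960100
  E ⇒ keep positive
Point 4:
  φ: 11.54′ = 0.192333°; total 58.192333
  hemisphere S, so the sign is −
  Lon: 57.04′ = 0.950667°; total 61.950667
  E ⇒ keep positive
Point 5:
  φ: 43.108′ = 0.718467°; total 32.718467
  hemisphere S, so the sign is −
  Lon: 6.295′ = 0.104917°; total 117.104917
  E ⇒ keep positive
Point 6:
  Lat: 42.305′ = 0.705083°; total 81.705083
  N ⇒ keep positive
  Lon: 117 + 31.39/60 = 117.523167
  W → negative

1. 83.66395, 109.33997
2. -51.84125, -133.01007
3. -39.99800, 130.96010
4. -58.19233, 61.95067
5. -32.71847, 117.10492
6. 81.70508, -117.52317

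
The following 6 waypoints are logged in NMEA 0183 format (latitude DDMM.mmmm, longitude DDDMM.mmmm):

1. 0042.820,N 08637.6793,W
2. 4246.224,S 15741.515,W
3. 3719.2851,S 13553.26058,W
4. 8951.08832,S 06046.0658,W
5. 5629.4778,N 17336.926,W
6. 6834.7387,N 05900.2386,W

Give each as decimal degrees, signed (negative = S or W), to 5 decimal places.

1. 0.71367, -86.62799
2. -42.77040, -157.69192
3. -37.32142, -135.88768
4. -89.85147, -60.76776
5. 56.49130, -173.61543
6. 68.57898, -59.00398

Point 1:
  Latitude: degrees = first 2 digits = 0, minutes = 42.82; 0 + 42.82/60 = 0.713667
  N → positive
  λ: degrees = first 3 digits = 86, minutes = 37.6793; 86 + 37.6793/60 = 86.627988
  hemisphere W, so the sign is −
Point 2:
  Latitude: split at 2 digits → 42° and 46.224′; 42 + 46.224/60 = 42.770400
  S → negative
  Lon: degrees = first 3 digits = 157, minutes = 41.515; 157 + 41.515/60 = 157.691917
  hemisphere W, so the sign is −
Point 3:
  φ: split at 2 digits → 37° and 19.2851′; 37 + 19.2851/60 = 37.321418
  hemisphere S, so the sign is −
  Lon: degrees = first 3 digits = 135, minutes = 53.26058; 135 + 53.26058/60 = 135.887676
  W ⇒ negate
Point 4:
  φ: split at 2 digits → 89° and 51.08832′; 89 + 51.08832/60 = 89.851472
  S → negative
  Longitude: split at 3 digits → 060° and 46.0658′; 60 + 46.0658/60 = 60.767763
  W → negative
Point 5:
  Latitude: degrees = first 2 digits = 56, minutes = 29.4778; 56 + 29.4778/60 = 56.491297
  N ⇒ keep positive
  λ: split at 3 digits → 173° and 36.926′; 173 + 36.926/60 = 173.615433
  W ⇒ negate
Point 6:
  Lat: degrees = first 2 digits = 68, minutes = 34.7387; 68 + 34.7387/60 = 68.578978
  N → positive
  λ: split at 3 digits → 059° and 0.2386′; 59 + 0.2386/60 = 59.003977
  hemisphere W, so the sign is −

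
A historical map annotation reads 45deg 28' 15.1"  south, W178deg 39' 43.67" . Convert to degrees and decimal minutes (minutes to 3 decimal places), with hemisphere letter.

Lat: 28 + 15.1/60 = 28.25167′
λ: 39 + 43.67/60 = 39.72783′

45° 28.252′ S, 178° 39.728′ W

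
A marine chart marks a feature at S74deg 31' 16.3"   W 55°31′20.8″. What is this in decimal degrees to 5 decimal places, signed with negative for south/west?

φ: 31′ + 16.3″ = 31.27167′; 74 + 31.27167/60 = 74.521194
S ⇒ negate
λ: 55 + 31/60 + 20.8/3600 = 55.522444
W ⇒ negate

-74.52119, -55.52244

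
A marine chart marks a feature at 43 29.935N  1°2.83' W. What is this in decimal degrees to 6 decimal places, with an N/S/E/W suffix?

Lat: 29.935′ = 0.498917°; total 43.4989167
Lon: 2.83′ = 0.047167°; total 1.0471667

43.498917° N, 1.047167° W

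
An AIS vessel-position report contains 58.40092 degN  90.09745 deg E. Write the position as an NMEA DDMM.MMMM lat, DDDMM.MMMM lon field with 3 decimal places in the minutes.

φ: fractional part 0.400920 → 24.05520 minutes
Longitude: fractional part 0.097450 → 5.84700 minutes

5824.055,N / 09005.847,E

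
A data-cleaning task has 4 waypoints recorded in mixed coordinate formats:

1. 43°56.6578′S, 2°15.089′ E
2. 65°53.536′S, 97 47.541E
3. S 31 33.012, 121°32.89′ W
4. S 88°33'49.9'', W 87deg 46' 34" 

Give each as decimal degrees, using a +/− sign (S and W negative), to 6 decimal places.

Point 1:
  Lat: 56.6578′ = 0.944297°; total 43.9442967
  S → negative
  λ: 15.089′ = 0.251483°; total 2.2514833
  E ⇒ keep positive
Point 2:
  φ: 53.536′ = 0.892267°; total 65.8922667
  hemisphere S, so the sign is −
  λ: 97 + 47.541/60 = 97.7923500
  E → positive
Point 3:
  φ: 31 + 33.012/60 = 31.5502000
  S → negative
  Lon: 32.89′ = 0.548167°; total 121.5481667
  hemisphere W, so the sign is −
Point 4:
  Lat: 88° + 33/60 + 49.9/3600 = 88 + 0.550000 + 0.013861 = 88.5638611
  S → negative
  Lon: 87° + 46/60 + 34/3600 = 87 + 0.766667 + 0.009444 = 87.7761111
  hemisphere W, so the sign is −

1. -43.944297, 2.251483
2. -65.892267, 97.792350
3. -31.550200, -121.548167
4. -88.563861, -87.776111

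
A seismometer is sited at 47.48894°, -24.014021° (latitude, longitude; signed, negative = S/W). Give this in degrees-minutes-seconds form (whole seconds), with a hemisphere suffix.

Lat: whole degrees 47; 29.33640′ → 29′ and 20.18″
Longitude is negative → W; |value| = 24.014021
Longitude: 0.014021° → 0.84126′; 0.84126 × 60 = 50.48″

47°29′20″ N, 24°00′50″ W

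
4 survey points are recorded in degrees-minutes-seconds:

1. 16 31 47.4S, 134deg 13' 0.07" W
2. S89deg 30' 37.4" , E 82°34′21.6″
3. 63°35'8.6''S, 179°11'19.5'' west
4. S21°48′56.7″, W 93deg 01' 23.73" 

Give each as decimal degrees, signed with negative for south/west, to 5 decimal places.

Point 1:
  Lat: 16° + 31/60 + 47.4/3600 = 16 + 0.516667 + 0.013167 = 16.529833
  S → negative
  Longitude: 13′ + 0.07″ = 13.00117′; 134 + 13.00117/60 = 134.216686
  hemisphere W, so the sign is −
Point 2:
  φ: 89° + 30/60 + 37.4/3600 = 89 + 0.500000 + 0.010389 = 89.510389
  S ⇒ negate
  Lon: 82 + 34/60 + 21.6/3600 = 82.572667
  E ⇒ keep positive
Point 3:
  Latitude: 35′ + 8.6″ = 35.14333′; 63 + 35.14333/60 = 63.585722
  S → negative
  Longitude: 179 + 11/60 + 19.5/3600 = 179.188750
  W ⇒ negate
Point 4:
  Latitude: 48′ + 56.7″ = 48.94500′; 21 + 48.94500/60 = 21.815750
  hemisphere S, so the sign is −
  Longitude: 93 + 1/60 + 23.73/3600 = 93.023258
  hemisphere W, so the sign is −

1. -16.52983, -134.21669
2. -89.51039, 82.57267
3. -63.58572, -179.18875
4. -21.81575, -93.02326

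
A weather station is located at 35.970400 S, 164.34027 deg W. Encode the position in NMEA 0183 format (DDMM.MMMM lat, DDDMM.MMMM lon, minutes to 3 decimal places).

3558.224,S / 16420.416,W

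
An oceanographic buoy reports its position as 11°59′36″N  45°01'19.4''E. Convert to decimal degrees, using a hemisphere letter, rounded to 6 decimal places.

Latitude: 11 + 59/60 + 36/3600 = 11.9933333
Longitude: 45° + 1/60 + 19.4/3600 = 45 + 0.016667 + 0.005389 = 45.0220556

11.993333° N, 45.022056° E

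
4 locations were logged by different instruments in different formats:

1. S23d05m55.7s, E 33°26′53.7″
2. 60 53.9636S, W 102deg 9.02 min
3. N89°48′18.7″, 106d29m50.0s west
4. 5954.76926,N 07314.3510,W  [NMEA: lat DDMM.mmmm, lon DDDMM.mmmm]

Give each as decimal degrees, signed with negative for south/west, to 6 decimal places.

1. -23.098806, 33.448250
2. -60.899393, -102.150333
3. 89.805194, -106.497222
4. 59.912821, -73.239183

Point 1:
  Lat: 23 + 5/60 + 55.7/3600 = 23.0988056
  hemisphere S, so the sign is −
  Lon: 33° + 26/60 + 53.7/3600 = 33 + 0.433333 + 0.014917 = 33.4482500
  E → positive
Point 2:
  φ: 60 + 53.9636/60 = 60.8993933
  S ⇒ negate
  Lon: 102 + 9.02/60 = 102.1503333
  hemisphere W, so the sign is −
Point 3:
  φ: 48′ + 18.7″ = 48.31167′; 89 + 48.31167/60 = 89.8051944
  N ⇒ keep positive
  Lon: 106° + 29/60 + 50/3600 = 106 + 0.483333 + 0.013889 = 106.4972222
  W ⇒ negate
Point 4:
  φ: degrees = first 2 digits = 59, minutes = 54.76926; 59 + 54.76926/60 = 59.9128210
  N ⇒ keep positive
  λ: degrees = first 3 digits = 73, minutes = 14.351; 73 + 14.351/60 = 73.2391833
  W → negative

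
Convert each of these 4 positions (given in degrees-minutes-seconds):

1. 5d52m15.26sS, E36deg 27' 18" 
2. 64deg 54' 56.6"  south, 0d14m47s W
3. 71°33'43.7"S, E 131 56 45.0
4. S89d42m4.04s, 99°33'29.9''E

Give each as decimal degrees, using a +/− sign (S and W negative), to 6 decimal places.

Point 1:
  Latitude: 5° + 52/60 + 15.26/3600 = 5 + 0.866667 + 0.004239 = 5.8709056
  hemisphere S, so the sign is −
  Longitude: 36 + 27/60 + 18/3600 = 36.4550000
  E → positive
Point 2:
  Lat: 54′ + 56.6″ = 54.94333′; 64 + 54.94333/60 = 64.9157222
  S → negative
  Longitude: 14′ + 47″ = 14.78333′; 0 + 14.78333/60 = 0.2463889
  W ⇒ negate
Point 3:
  Latitude: 71° + 33/60 + 43.7/3600 = 71 + 0.550000 + 0.012139 = 71.5621389
  S ⇒ negate
  Longitude: 131 + 56/60 + 45/3600 = 131.9458333
  E → positive
Point 4:
  Latitude: 89 + 42/60 + 4.04/3600 = 89.7011222
  S ⇒ negate
  Lon: 99° + 33/60 + 29.9/3600 = 99 + 0.550000 + 0.008306 = 99.5583056
  E ⇒ keep positive

1. -5.870906, 36.455000
2. -64.915722, -0.246389
3. -71.562139, 131.945833
4. -89.701122, 99.558306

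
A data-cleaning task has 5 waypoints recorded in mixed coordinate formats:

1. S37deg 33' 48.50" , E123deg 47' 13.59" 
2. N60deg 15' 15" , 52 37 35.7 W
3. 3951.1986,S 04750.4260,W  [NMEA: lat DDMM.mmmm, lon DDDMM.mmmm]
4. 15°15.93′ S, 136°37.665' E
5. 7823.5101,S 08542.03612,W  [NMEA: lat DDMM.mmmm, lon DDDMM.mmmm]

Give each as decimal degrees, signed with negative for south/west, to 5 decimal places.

Point 1:
  Latitude: 37 + 33/60 + 48.5/3600 = 37.563472
  S ⇒ negate
  λ: 123° + 47/60 + 13.59/3600 = 123 + 0.783333 + 0.003775 = 123.787108
  E ⇒ keep positive
Point 2:
  Latitude: 15′ + 15″ = 15.25000′; 60 + 15.25000/60 = 60.254167
  N ⇒ keep positive
  λ: 52 + 37/60 + 35.7/3600 = 52.626583
  W → negative
Point 3:
  φ: split at 2 digits → 39° and 51.1986′; 39 + 51.1986/60 = 39.853310
  S → negative
  Lon: split at 3 digits → 047° and 50.426′; 47 + 50.426/60 = 47.840433
  W → negative
Point 4:
  Lat: 15 + 15.93/60 = 15.265500
  S ⇒ negate
  λ: 37.665′ = 0.627750°; total 136.627750
  E ⇒ keep positive
Point 5:
  φ: split at 2 digits → 78° and 23.5101′; 78 + 23.5101/60 = 78.391835
  S → negative
  Longitude: degrees = first 3 digits = 85, minutes = 42.03612; 85 + 42.03612/60 = 85.700602
  W → negative

1. -37.56347, 123.78711
2. 60.25417, -52.62658
3. -39.85331, -47.84043
4. -15.26550, 136.62775
5. -78.39184, -85.70060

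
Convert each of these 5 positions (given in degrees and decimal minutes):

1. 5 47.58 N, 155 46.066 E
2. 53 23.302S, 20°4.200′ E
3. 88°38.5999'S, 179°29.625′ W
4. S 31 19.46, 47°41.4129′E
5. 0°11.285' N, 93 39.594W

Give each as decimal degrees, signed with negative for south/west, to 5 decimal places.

1. 5.79300, 155.76777
2. -53.38837, 20.07000
3. -88.64333, -179.49375
4. -31.32433, 47.69022
5. 0.18808, -93.65990

Point 1:
  φ: 47.58′ = 0.793000°; total 5.793000
  N → positive
  Lon: 46.066′ = 0.767767°; total 155.767767
  E → positive
Point 2:
  φ: 53 + 23.302/60 = 53.388367
  S ⇒ negate
  Lon: 4.2′ = 0.070000°; total 20.070000
  E → positive
Point 3:
  Lat: 88 + 38.5999/60 = 88.643332
  S → negative
  Lon: 29.625′ = 0.493750°; total 179.493750
  hemisphere W, so the sign is −
Point 4:
  φ: 19.46′ = 0.324333°; total 31.324333
  S → negative
  λ: 41.4129′ = 0.690215°; total 47.690215
  E ⇒ keep positive
Point 5:
  Lat: 11.285′ = 0.188083°; total 0.188083
  N ⇒ keep positive
  λ: 93 + 39.594/60 = 93.659900
  W → negative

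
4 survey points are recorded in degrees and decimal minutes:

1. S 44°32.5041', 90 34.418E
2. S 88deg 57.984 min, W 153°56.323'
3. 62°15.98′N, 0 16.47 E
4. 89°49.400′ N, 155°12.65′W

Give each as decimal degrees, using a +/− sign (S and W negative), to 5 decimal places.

Point 1:
  φ: 32.5041′ = 0.541735°; total 44.541735
  S → negative
  Lon: 34.418′ = 0.573633°; total 90.573633
  E ⇒ keep positive
Point 2:
  Latitude: 57.984′ = 0.966400°; total 88.966400
  S → negative
  Longitude: 56.323′ = 0.938717°; total 153.938717
  W ⇒ negate
Point 3:
  φ: 15.98′ = 0.266333°; total 62.266333
  N → positive
  Longitude: 0 + 16.47/60 = 0.274500
  E ⇒ keep positive
Point 4:
  φ: 49.4′ = 0.823333°; total 89.823333
  N ⇒ keep positive
  Lon: 12.65′ = 0.210833°; total 155.210833
  W ⇒ negate

1. -44.54174, 90.57363
2. -88.96640, -153.93872
3. 62.26633, 0.27450
4. 89.82333, -155.21083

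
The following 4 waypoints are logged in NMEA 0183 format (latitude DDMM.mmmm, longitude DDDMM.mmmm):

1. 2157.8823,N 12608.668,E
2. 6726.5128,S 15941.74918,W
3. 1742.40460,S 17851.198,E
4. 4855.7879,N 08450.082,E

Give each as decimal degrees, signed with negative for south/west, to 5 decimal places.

1. 21.96471, 126.14447
2. -67.44188, -159.69582
3. -17.70674, 178.85330
4. 48.92980, 84.83470

Point 1:
  Lat: degrees = first 2 digits = 21, minutes = 57.8823; 21 + 57.8823/60 = 21.964705
  N → positive
  Longitude: degrees = first 3 digits = 126, minutes = 8.668; 126 + 8.668/60 = 126.144467
  E → positive
Point 2:
  Latitude: degrees = first 2 digits = 67, minutes = 26.5128; 67 + 26.5128/60 = 67.441880
  S ⇒ negate
  Longitude: split at 3 digits → 159° and 41.74918′; 159 + 41.74918/60 = 159.695820
  W ⇒ negate
Point 3:
  φ: degrees = first 2 digits = 17, minutes = 42.4046; 17 + 42.4046/60 = 17.706743
  S → negative
  Longitude: degrees = first 3 digits = 178, minutes = 51.198; 178 + 51.198/60 = 178.853300
  E → positive
Point 4:
  Lat: degrees = first 2 digits = 48, minutes = 55.7879; 48 + 55.7879/60 = 48.929798
  N ⇒ keep positive
  Longitude: degrees = first 3 digits = 84, minutes = 50.082; 84 + 50.082/60 = 84.834700
  E ⇒ keep positive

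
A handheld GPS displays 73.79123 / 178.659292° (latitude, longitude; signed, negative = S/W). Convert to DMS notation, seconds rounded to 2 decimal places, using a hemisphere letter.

φ: whole degrees 73; 47.47380′ → 47′ and 28.4280″
λ: 0.659292 × 60 = 39.55752′ → 39′, remainder × 60 = 33.4512″

73°47′28.43″ N, 178°39′33.45″ E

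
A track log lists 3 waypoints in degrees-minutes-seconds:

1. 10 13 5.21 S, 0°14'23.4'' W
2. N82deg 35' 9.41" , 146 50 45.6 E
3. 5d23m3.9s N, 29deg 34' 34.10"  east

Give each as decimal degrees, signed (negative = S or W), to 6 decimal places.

1. -10.218114, -0.239833
2. 82.585947, 146.846000
3. 5.384417, 29.576139

Point 1:
  Lat: 10 + 13/60 + 5.21/3600 = 10.2181139
  hemisphere S, so the sign is −
  λ: 0 + 14/60 + 23.4/3600 = 0.2398333
  W ⇒ negate
Point 2:
  Lat: 35′ + 9.41″ = 35.15683′; 82 + 35.15683/60 = 82.5859472
  N → positive
  Lon: 146° + 50/60 + 45.6/3600 = 146 + 0.833333 + 0.012667 = 146.8460000
  E → positive
Point 3:
  φ: 5 + 23/60 + 3.9/3600 = 5.3844167
  N ⇒ keep positive
  Lon: 29 + 34/60 + 34.1/3600 = 29.5761389
  E ⇒ keep positive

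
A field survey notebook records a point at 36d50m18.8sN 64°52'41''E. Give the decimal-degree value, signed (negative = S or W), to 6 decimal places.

Latitude: 50′ + 18.8″ = 50.31333′; 36 + 50.31333/60 = 36.8385556
N → positive
Longitude: 64° + 52/60 + 41/3600 = 64 + 0.866667 + 0.011389 = 64.8780556
E ⇒ keep positive

36.838556, 64.878056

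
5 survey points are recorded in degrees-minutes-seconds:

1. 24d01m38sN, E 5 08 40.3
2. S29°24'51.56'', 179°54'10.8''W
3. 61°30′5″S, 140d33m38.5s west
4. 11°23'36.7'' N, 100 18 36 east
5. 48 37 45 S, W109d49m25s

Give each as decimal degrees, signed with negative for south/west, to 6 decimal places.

1. 24.027222, 5.144528
2. -29.414322, -179.903000
3. -61.501389, -140.560694
4. 11.393528, 100.310000
5. -48.629167, -109.823611

Point 1:
  Lat: 24 + 1/60 + 38/3600 = 24.0272222
  N → positive
  Longitude: 8′ + 40.3″ = 8.67167′; 5 + 8.67167/60 = 5.1445278
  E ⇒ keep positive
Point 2:
  Latitude: 24′ + 51.56″ = 24.85933′; 29 + 24.85933/60 = 29.4143222
  hemisphere S, so the sign is −
  λ: 54′ + 10.8″ = 54.18000′; 179 + 54.18000/60 = 179.9030000
  W ⇒ negate
Point 3:
  φ: 30′ + 5″ = 30.08333′; 61 + 30.08333/60 = 61.5013889
  S ⇒ negate
  Lon: 140 + 33/60 + 38.5/3600 = 140.5606944
  W → negative
Point 4:
  Latitude: 11 + 23/60 + 36.7/3600 = 11.3935278
  N ⇒ keep positive
  λ: 100 + 18/60 + 36/3600 = 100.3100000
  E → positive
Point 5:
  φ: 48 + 37/60 + 45/3600 = 48.6291667
  S ⇒ negate
  Longitude: 49′ + 25″ = 49.41667′; 109 + 49.41667/60 = 109.8236111
  W ⇒ negate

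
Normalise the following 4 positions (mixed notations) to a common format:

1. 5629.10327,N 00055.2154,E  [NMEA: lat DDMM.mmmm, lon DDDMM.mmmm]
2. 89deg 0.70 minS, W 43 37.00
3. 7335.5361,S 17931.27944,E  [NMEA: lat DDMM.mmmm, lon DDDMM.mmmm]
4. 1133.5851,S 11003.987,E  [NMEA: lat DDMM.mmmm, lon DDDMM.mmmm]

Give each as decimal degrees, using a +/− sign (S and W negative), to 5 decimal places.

Point 1:
  Lat: degrees = first 2 digits = 56, minutes = 29.10327; 56 + 29.10327/60 = 56.485055
  N → positive
  λ: split at 3 digits → 000° and 55.2154′; 0 + 55.2154/60 = 0.920257
  E → positive
Point 2:
  Lat: 0.7′ = 0.011667°; total 89.011667
  hemisphere S, so the sign is −
  λ: 37′ = 0.616667°; total 43.616667
  hemisphere W, so the sign is −
Point 3:
  Lat: degrees = first 2 digits = 73, minutes = 35.5361; 73 + 35.5361/60 = 73.592268
  S → negative
  Longitude: split at 3 digits → 179° and 31.27944′; 179 + 31.27944/60 = 179.521324
  E ⇒ keep positive
Point 4:
  φ: degrees = first 2 digits = 11, minutes = 33.5851; 11 + 33.5851/60 = 11.559752
  hemisphere S, so the sign is −
  Longitude: split at 3 digits → 110° and 3.987′; 110 + 3.987/60 = 110.066450
  E → positive

1. 56.48505, 0.92026
2. -89.01167, -43.61667
3. -73.59227, 179.52132
4. -11.55975, 110.06645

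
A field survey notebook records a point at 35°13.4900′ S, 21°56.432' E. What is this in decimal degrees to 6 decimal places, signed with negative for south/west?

-35.224833, 21.940533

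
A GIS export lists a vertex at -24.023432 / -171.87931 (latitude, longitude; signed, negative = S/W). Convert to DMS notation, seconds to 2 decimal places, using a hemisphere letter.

Latitude is negative → S; |value| = 24.023432
Lat: 0.023432 × 60 = 1.40592′ → 1′, remainder × 60 = 24.3552″
Longitude is negative → W; |value| = 171.879310
Lon: whole degrees 171; 52.75860′ → 52′ and 45.5160″

24°01′24.36″ S, 171°52′45.52″ W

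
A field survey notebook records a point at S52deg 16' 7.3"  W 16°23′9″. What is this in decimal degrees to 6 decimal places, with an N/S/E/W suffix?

52.268694° S, 16.385833° W

Lat: 52° + 16/60 + 7.3/3600 = 52 + 0.266667 + 0.002028 = 52.2686944
Lon: 23′ + 9″ = 23.15000′; 16 + 23.15000/60 = 16.3858333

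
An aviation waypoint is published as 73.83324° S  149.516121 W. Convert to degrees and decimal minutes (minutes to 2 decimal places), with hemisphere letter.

Lat: minutes = (73.833240 − 73) × 60 = 49.9944
λ: fractional part 0.516121 → 30.9673 minutes

73° 49.99′ S, 149° 30.97′ W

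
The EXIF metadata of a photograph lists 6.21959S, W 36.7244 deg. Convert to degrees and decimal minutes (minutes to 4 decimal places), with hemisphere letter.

6° 13.1754′ S, 36° 43.4640′ W

Lat: fractional part 0.219590 → 13.175400 minutes
λ: 36° + 0.724400 × 60 = 36° 43.464000′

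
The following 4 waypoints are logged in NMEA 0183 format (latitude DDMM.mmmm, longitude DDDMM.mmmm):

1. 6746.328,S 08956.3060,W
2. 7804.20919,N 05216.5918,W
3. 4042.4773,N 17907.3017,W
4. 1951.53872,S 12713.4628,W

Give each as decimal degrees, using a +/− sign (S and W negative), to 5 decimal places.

1. -67.77213, -89.93843
2. 78.07015, -52.27653
3. 40.70796, -179.12170
4. -19.85898, -127.22438

Point 1:
  Lat: split at 2 digits → 67° and 46.328′; 67 + 46.328/60 = 67.772133
  S → negative
  Lon: degrees = first 3 digits = 89, minutes = 56.306; 89 + 56.306/60 = 89.938433
  W → negative
Point 2:
  φ: degrees = first 2 digits = 78, minutes = 4.20919; 78 + 4.20919/60 = 78.070153
  N ⇒ keep positive
  Lon: degrees = first 3 digits = 52, minutes = 16.5918; 52 + 16.5918/60 = 52.276530
  W → negative
Point 3:
  φ: split at 2 digits → 40° and 42.4773′; 40 + 42.4773/60 = 40.707955
  N ⇒ keep positive
  Lon: degrees = first 3 digits = 179, minutes = 7.3017; 179 + 7.3017/60 = 179.121695
  hemisphere W, so the sign is −
Point 4:
  Lat: degrees = first 2 digits = 19, minutes = 51.53872; 19 + 51.53872/60 = 19.858979
  S → negative
  Lon: split at 3 digits → 127° and 13.4628′; 127 + 13.4628/60 = 127.224380
  W ⇒ negate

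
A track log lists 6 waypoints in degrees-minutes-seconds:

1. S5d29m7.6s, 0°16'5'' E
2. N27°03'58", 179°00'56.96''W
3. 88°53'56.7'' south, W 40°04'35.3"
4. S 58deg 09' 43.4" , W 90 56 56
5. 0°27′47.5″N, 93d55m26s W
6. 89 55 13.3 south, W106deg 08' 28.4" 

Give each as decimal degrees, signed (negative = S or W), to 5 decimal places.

Point 1:
  Lat: 5 + 29/60 + 7.6/3600 = 5.485444
  S ⇒ negate
  Lon: 0 + 16/60 + 5/3600 = 0.268056
  E → positive
Point 2:
  Lat: 27 + 3/60 + 58/3600 = 27.066111
  N ⇒ keep positive
  λ: 179 + 0/60 + 56.96/3600 = 179.015822
  hemisphere W, so the sign is −
Point 3:
  Latitude: 53′ + 56.7″ = 53.94500′; 88 + 53.94500/60 = 88.899083
  S → negative
  Longitude: 4′ + 35.3″ = 4.58833′; 40 + 4.58833/60 = 40.076472
  W ⇒ negate
Point 4:
  Latitude: 58° + 9/60 + 43.4/3600 = 58 + 0.150000 + 0.012056 = 58.162056
  hemisphere S, so the sign is −
  Lon: 56′ + 56″ = 56.93333′; 90 + 56.93333/60 = 90.948889
  hemisphere W, so the sign is −
Point 5:
  Latitude: 27′ + 47.5″ = 27.79167′; 0 + 27.79167/60 = 0.463194
  N ⇒ keep positive
  λ: 93 + 55/60 + 26/3600 = 93.923889
  W → negative
Point 6:
  Latitude: 55′ + 13.3″ = 55.22167′; 89 + 55.22167/60 = 89.920361
  hemisphere S, so the sign is −
  λ: 106° + 8/60 + 28.4/3600 = 106 + 0.133333 + 0.007889 = 106.141222
  W ⇒ negate

1. -5.48544, 0.26806
2. 27.06611, -179.01582
3. -88.89908, -40.07647
4. -58.16206, -90.94889
5. 0.46319, -93.92389
6. -89.92036, -106.14122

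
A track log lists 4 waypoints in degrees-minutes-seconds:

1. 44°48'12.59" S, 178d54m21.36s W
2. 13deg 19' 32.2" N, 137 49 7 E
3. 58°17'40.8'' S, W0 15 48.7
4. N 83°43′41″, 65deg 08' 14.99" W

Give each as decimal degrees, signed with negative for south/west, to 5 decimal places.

Point 1:
  Latitude: 48′ + 12.59″ = 48.20983′; 44 + 48.20983/60 = 44.803497
  S ⇒ negate
  Longitude: 54′ + 21.36″ = 54.35600′; 178 + 54.35600/60 = 178.905933
  W → negative
Point 2:
  Lat: 13° + 19/60 + 32.2/3600 = 13 + 0.316667 + 0.008944 = 13.325611
  N → positive
  λ: 49′ + 7″ = 49.11667′; 137 + 49.11667/60 = 137.818611
  E ⇒ keep positive
Point 3:
  Lat: 17′ + 40.8″ = 17.68000′; 58 + 17.68000/60 = 58.294667
  S ⇒ negate
  Lon: 0 + 15/60 + 48.7/3600 = 0.263528
  W ⇒ negate
Point 4:
  φ: 83 + 43/60 + 41/3600 = 83.728056
  N ⇒ keep positive
  Longitude: 65° + 8/60 + 14.99/3600 = 65 + 0.133333 + 0.004164 = 65.137497
  hemisphere W, so the sign is −

1. -44.80350, -178.90593
2. 13.32561, 137.81861
3. -58.29467, -0.26353
4. 83.72806, -65.13750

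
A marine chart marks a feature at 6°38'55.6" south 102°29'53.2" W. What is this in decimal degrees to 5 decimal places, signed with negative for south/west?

φ: 6° + 38/60 + 55.6/3600 = 6 + 0.633333 + 0.015444 = 6.648778
S → negative
λ: 29′ + 53.2″ = 29.88667′; 102 + 29.88667/60 = 102.498111
hemisphere W, so the sign is −

-6.64878, -102.49811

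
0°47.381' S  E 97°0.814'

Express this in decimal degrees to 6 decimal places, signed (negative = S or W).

-0.789683, 97.013567

Lat: 47.381′ = 0.789683°; total 0.7896833
S → negative
λ: 97 + 0.814/60 = 97.0135667
E ⇒ keep positive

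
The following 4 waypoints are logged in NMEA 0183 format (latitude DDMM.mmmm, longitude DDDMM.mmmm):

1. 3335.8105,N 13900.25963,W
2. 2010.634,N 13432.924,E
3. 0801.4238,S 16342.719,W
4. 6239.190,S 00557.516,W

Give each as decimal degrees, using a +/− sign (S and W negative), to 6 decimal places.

1. 33.596842, -139.004327
2. 20.177233, 134.548733
3. -8.023730, -163.711983
4. -62.653167, -5.958600

Point 1:
  Latitude: split at 2 digits → 33° and 35.8105′; 33 + 35.8105/60 = 33.5968417
  N ⇒ keep positive
  λ: split at 3 digits → 139° and 0.25963′; 139 + 0.25963/60 = 139.0043272
  W ⇒ negate
Point 2:
  Latitude: split at 2 digits → 20° and 10.634′; 20 + 10.634/60 = 20.1772333
  N → positive
  Longitude: split at 3 digits → 134° and 32.924′; 134 + 32.924/60 = 134.5487333
  E → positive
Point 3:
  Lat: degrees = first 2 digits = 8, minutes = 1.4238; 8 + 1.4238/60 = 8.0237300
  S ⇒ negate
  Lon: degrees = first 3 digits = 163, minutes = 42.719; 163 + 42.719/60 = 163.7119833
  W → negative
Point 4:
  Latitude: split at 2 digits → 62° and 39.19′; 62 + 39.19/60 = 62.6531667
  S ⇒ negate
  λ: split at 3 digits → 005° and 57.516′; 5 + 57.516/60 = 5.9586000
  W → negative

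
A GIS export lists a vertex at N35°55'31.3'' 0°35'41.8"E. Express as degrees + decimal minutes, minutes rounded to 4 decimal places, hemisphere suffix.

φ: 55 + 31.3/60 = 55.521667′
λ: seconds/60 = 0.69667; minutes = 35 + 0.69667 = 35.696667

35° 55.5217′ N, 0° 35.6967′ E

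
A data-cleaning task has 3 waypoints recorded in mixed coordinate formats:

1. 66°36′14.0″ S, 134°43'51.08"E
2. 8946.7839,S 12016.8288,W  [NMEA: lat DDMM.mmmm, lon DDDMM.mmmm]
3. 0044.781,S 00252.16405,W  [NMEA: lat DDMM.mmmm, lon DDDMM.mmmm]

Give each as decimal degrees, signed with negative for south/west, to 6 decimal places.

Point 1:
  Latitude: 36′ + 14″ = 36.23333′; 66 + 36.23333/60 = 66.6038889
  S ⇒ negate
  Longitude: 43′ + 51.08″ = 43.85133′; 134 + 43.85133/60 = 134.7308556
  E → positive
Point 2:
  Latitude: split at 2 digits → 89° and 46.7839′; 89 + 46.7839/60 = 89.7797317
  S ⇒ negate
  λ: degrees = first 3 digits = 120, minutes = 16.8288; 120 + 16.8288/60 = 120.2804800
  hemisphere W, so the sign is −
Point 3:
  Latitude: degrees = first 2 digits = 0, minutes = 44.781; 0 + 44.781/60 = 0.7463500
  S → negative
  Lon: split at 3 digits → 002° and 52.16405′; 2 + 52.16405/60 = 2.8694008
  W → negative

1. -66.603889, 134.730856
2. -89.779732, -120.280480
3. -0.746350, -2.869401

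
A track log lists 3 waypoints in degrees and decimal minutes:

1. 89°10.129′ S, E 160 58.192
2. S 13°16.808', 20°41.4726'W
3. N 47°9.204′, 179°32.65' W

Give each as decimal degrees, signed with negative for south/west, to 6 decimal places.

1. -89.168817, 160.969867
2. -13.280133, -20.691210
3. 47.153400, -179.544167

Point 1:
  φ: 89 + 10.129/60 = 89.1688167
  S ⇒ negate
  λ: 58.192′ = 0.969867°; total 160.9698667
  E → positive
Point 2:
  Lat: 16.808′ = 0.280133°; total 13.2801333
  S → negative
  λ: 41.4726′ = 0.691210°; total 20.6912100
  W → negative
Point 3:
  φ: 9.204′ = 0.153400°; total 47.1534000
  N ⇒ keep positive
  Lon: 32.65′ = 0.544167°; total 179.5441667
  W ⇒ negate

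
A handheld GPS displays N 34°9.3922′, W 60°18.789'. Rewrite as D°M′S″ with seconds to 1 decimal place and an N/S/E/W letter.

34°09′23.5″ N, 60°18′47.3″ W

Lat: fractional minutes 0.39220 × 60 = 23.532″
Lon: 18.78900′ → 18′ and 0.78900 × 60 = 47.340″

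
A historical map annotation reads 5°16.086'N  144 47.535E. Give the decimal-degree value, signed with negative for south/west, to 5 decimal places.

5.26810, 144.79225

Latitude: 5 + 16.086/60 = 5.268100
N ⇒ keep positive
Longitude: 144 + 47.535/60 = 144.792250
E ⇒ keep positive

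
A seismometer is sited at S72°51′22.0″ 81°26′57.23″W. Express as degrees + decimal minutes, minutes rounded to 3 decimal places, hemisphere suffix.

72° 51.367′ S, 81° 26.954′ W

φ: 51 + 22/60 = 51.36667′
Longitude: 26 + 57.23/60 = 26.95383′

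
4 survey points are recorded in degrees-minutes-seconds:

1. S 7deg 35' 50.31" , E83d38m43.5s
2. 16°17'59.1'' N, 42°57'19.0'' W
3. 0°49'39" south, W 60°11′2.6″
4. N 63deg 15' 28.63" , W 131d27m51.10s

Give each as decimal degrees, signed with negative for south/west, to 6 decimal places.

1. -7.597308, 83.645417
2. 16.299750, -42.955278
3. -0.827500, -60.184056
4. 63.257953, -131.464194

Point 1:
  φ: 7 + 35/60 + 50.31/3600 = 7.5973083
  S ⇒ negate
  λ: 38′ + 43.5″ = 38.72500′; 83 + 38.72500/60 = 83.6454167
  E ⇒ keep positive
Point 2:
  φ: 16 + 17/60 + 59.1/3600 = 16.2997500
  N → positive
  λ: 57′ + 19″ = 57.31667′; 42 + 57.31667/60 = 42.9552778
  W → negative
Point 3:
  Latitude: 0 + 49/60 + 39/3600 = 0.8275000
  hemisphere S, so the sign is −
  λ: 60° + 11/60 + 2.6/3600 = 60 + 0.183333 + 0.000722 = 60.1840556
  W → negative
Point 4:
  φ: 63 + 15/60 + 28.63/3600 = 63.2579528
  N → positive
  λ: 131° + 27/60 + 51.1/3600 = 131 + 0.450000 + 0.014194 = 131.4641944
  W ⇒ negate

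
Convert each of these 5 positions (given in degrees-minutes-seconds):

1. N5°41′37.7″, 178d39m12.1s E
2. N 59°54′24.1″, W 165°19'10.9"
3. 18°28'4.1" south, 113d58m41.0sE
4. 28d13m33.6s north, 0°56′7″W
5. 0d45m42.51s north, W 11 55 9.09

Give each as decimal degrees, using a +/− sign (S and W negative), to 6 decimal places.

1. 5.693806, 178.653361
2. 59.906694, -165.319694
3. -18.467806, 113.978056
4. 28.226000, -0.935278
5. 0.761808, -11.919192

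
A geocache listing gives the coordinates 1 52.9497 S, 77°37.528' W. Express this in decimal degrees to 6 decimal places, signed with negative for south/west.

-1.882495, -77.625467

Latitude: 1 + 52.9497/60 = 1.8824950
S ⇒ negate
Longitude: 77 + 37.528/60 = 77.6254667
W → negative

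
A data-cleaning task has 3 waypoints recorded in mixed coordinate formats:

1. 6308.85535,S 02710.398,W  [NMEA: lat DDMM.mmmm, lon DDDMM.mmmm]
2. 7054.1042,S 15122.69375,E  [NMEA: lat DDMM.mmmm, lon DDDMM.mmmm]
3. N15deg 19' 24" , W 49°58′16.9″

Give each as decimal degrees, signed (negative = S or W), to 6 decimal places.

1. -63.147589, -27.173300
2. -70.901737, 151.378229
3. 15.323333, -49.971361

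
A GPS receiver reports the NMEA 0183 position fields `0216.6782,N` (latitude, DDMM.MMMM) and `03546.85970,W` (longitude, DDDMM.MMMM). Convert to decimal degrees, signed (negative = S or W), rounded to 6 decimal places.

2.277970, -35.780995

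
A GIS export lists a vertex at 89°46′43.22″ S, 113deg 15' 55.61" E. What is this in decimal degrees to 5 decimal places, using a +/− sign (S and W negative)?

Lat: 46′ + 43.22″ = 46.72033′; 89 + 46.72033/60 = 89.778672
S → negative
λ: 113° + 15/60 + 55.61/3600 = 113 + 0.250000 + 0.015447 = 113.265447
E ⇒ keep positive

-89.77867, 113.26545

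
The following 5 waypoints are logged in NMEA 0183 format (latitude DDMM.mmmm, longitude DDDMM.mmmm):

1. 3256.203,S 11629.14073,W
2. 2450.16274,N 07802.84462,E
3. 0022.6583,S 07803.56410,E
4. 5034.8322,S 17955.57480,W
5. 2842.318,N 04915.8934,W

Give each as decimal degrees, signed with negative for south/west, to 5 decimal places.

1. -32.93672, -116.48568
2. 24.83605, 78.04741
3. -0.37764, 78.05940
4. -50.58054, -179.92625
5. 28.70530, -49.26489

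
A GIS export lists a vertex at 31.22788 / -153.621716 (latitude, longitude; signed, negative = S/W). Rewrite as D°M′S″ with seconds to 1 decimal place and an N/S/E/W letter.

31°13′40.4″ N, 153°37′18.2″ W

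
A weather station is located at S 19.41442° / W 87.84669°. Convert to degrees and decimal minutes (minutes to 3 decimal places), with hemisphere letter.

19° 24.865′ S, 87° 50.801′ W

φ: fractional part 0.414420 → 24.86520 minutes
Lon: fractional part 0.846690 → 50.80140 minutes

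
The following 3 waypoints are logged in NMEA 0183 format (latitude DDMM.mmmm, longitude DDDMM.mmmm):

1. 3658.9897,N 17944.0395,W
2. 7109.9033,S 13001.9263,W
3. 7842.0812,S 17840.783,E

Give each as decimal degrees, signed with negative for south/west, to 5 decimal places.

1. 36.98316, -179.73399
2. -71.16506, -130.03211
3. -78.70135, 178.67972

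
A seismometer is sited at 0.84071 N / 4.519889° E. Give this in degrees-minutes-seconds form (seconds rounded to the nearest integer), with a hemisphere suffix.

φ: whole degrees 0; 50.44260′ → 50′ and 26.56″
λ: 0.519889° → 31.19334′; 0.19334 × 60 = 11.60″

0°50′27″ N, 4°31′12″ E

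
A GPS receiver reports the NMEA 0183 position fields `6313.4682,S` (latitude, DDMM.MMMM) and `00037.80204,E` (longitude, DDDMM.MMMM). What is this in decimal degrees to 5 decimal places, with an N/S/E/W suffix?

63.22447° S, 0.63003° E

Latitude: split at 2 digits → 63° and 13.4682′; 63 + 13.4682/60 = 63.224470
λ: split at 3 digits → 000° and 37.80204′; 0 + 37.80204/60 = 0.630034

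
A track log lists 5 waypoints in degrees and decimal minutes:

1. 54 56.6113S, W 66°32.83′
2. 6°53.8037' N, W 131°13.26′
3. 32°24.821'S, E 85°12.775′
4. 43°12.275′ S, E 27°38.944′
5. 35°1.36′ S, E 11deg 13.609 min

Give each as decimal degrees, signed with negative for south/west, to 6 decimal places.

Point 1:
  Lat: 54 + 56.6113/60 = 54.9435217
  S ⇒ negate
  λ: 66 + 32.83/60 = 66.5471667
  W → negative
Point 2:
  φ: 6 + 53.8037/60 = 6.8967283
  N ⇒ keep positive
  Longitude: 131 + 13.26/60 = 131.2210000
  W → negative
Point 3:
  Lat: 32 + 24.821/60 = 32.4136833
  S → negative
  Lon: 85 + 12.775/60 = 85.2129167
  E → positive
Point 4:
  φ: 43 + 12.275/60 = 43.2045833
  hemisphere S, so the sign is −
  Longitude: 27 + 38.944/60 = 27.6490667
  E → positive
Point 5:
  Lat: 1.36′ = 0.022667°; total 35.0226667
  S → negative
  λ: 13.609′ = 0.226817°; total 11.2268167
  E ⇒ keep positive

1. -54.943522, -66.547167
2. 6.896728, -131.221000
3. -32.413683, 85.212917
4. -43.204583, 27.649067
5. -35.022667, 11.226817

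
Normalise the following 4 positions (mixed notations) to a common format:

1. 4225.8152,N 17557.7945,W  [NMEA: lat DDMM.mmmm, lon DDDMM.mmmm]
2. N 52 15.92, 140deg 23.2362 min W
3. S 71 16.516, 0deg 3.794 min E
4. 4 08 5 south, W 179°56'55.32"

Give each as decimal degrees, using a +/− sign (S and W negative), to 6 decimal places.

1. 42.430253, -175.963242
2. 52.265333, -140.387270
3. -71.275267, 0.063233
4. -4.134722, -179.948700

Point 1:
  Lat: split at 2 digits → 42° and 25.8152′; 42 + 25.8152/60 = 42.4302533
  N ⇒ keep positive
  Lon: split at 3 digits → 175° and 57.7945′; 175 + 57.7945/60 = 175.9632417
  W ⇒ negate
Point 2:
  φ: 15.92′ = 0.265333°; total 52.2653333
  N ⇒ keep positive
  Lon: 23.2362′ = 0.387270°; total 140.3872700
  W → negative
Point 3:
  φ: 71 + 16.516/60 = 71.2752667
  S ⇒ negate
  λ: 3.794′ = 0.063233°; total 0.0632333
  E → positive
Point 4:
  φ: 8′ + 5″ = 8.08333′; 4 + 8.08333/60 = 4.1347222
  hemisphere S, so the sign is −
  Lon: 56′ + 55.32″ = 56.92200′; 179 + 56.92200/60 = 179.9487000
  W → negative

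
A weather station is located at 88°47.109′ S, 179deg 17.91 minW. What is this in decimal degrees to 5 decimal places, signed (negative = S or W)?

-88.78515, -179.29850

Latitude: 88 + 47.109/60 = 88.785150
S ⇒ negate
λ: 179 + 17.91/60 = 179.298500
hemisphere W, so the sign is −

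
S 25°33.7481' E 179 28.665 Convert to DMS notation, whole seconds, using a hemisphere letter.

φ: 33.74810′ → 33′ and 0.74810 × 60 = 44.89″
Lon: 28.66500′ → 28′ and 0.66500 × 60 = 39.90″

25°33′45″ S, 179°28′40″ E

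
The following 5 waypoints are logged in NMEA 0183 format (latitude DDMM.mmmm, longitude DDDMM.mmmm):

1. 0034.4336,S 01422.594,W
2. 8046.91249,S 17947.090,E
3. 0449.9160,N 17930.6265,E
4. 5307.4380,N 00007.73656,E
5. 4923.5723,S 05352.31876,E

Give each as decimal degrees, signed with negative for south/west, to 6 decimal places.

Point 1:
  φ: degrees = first 2 digits = 0, minutes = 34.4336; 0 + 34.4336/60 = 0.5738933
  S ⇒ negate
  λ: split at 3 digits → 014° and 22.594′; 14 + 22.594/60 = 14.3765667
  W → negative
Point 2:
  Latitude: split at 2 digits → 80° and 46.91249′; 80 + 46.91249/60 = 80.7818748
  S ⇒ negate
  Longitude: split at 3 digits → 179° and 47.09′; 179 + 47.09/60 = 179.7848333
  E ⇒ keep positive
Point 3:
  Lat: degrees = first 2 digits = 4, minutes = 49.916; 4 + 49.916/60 = 4.8319333
  N → positive
  Longitude: split at 3 digits → 179° and 30.6265′; 179 + 30.6265/60 = 179.5104417
  E ⇒ keep positive
Point 4:
  Lat: split at 2 digits → 53° and 7.438′; 53 + 7.438/60 = 53.1239667
  N → positive
  Longitude: degrees = first 3 digits = 0, minutes = 7.73656; 0 + 7.73656/60 = 0.1289427
  E → positive
Point 5:
  φ: degrees = first 2 digits = 49, minutes = 23.5723; 49 + 23.5723/60 = 49.3928717
  S → negative
  Longitude: split at 3 digits → 053° and 52.31876′; 53 + 52.31876/60 = 53.8719793
  E → positive

1. -0.573893, -14.376567
2. -80.781875, 179.784833
3. 4.831933, 179.510442
4. 53.123967, 0.128943
5. -49.392872, 53.871979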